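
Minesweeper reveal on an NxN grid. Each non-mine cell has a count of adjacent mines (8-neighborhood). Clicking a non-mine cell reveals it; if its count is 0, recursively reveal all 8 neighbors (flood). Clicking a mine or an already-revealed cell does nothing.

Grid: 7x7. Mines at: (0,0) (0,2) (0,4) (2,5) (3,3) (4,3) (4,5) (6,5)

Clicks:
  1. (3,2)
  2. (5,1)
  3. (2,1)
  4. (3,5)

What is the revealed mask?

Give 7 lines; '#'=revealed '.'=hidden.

Answer: .......
###....
###....
###..#.
###....
#####..
#####..

Derivation:
Click 1 (3,2) count=2: revealed 1 new [(3,2)] -> total=1
Click 2 (5,1) count=0: revealed 21 new [(1,0) (1,1) (1,2) (2,0) (2,1) (2,2) (3,0) (3,1) (4,0) (4,1) (4,2) (5,0) (5,1) (5,2) (5,3) (5,4) (6,0) (6,1) (6,2) (6,3) (6,4)] -> total=22
Click 3 (2,1) count=0: revealed 0 new [(none)] -> total=22
Click 4 (3,5) count=2: revealed 1 new [(3,5)] -> total=23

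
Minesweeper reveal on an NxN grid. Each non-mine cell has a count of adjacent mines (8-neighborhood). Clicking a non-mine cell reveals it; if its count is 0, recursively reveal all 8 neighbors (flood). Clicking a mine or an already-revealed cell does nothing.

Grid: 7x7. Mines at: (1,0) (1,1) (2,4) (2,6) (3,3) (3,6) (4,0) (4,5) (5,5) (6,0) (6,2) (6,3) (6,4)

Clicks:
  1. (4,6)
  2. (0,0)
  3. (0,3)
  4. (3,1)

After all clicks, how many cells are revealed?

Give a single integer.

Answer: 13

Derivation:
Click 1 (4,6) count=3: revealed 1 new [(4,6)] -> total=1
Click 2 (0,0) count=2: revealed 1 new [(0,0)] -> total=2
Click 3 (0,3) count=0: revealed 10 new [(0,2) (0,3) (0,4) (0,5) (0,6) (1,2) (1,3) (1,4) (1,5) (1,6)] -> total=12
Click 4 (3,1) count=1: revealed 1 new [(3,1)] -> total=13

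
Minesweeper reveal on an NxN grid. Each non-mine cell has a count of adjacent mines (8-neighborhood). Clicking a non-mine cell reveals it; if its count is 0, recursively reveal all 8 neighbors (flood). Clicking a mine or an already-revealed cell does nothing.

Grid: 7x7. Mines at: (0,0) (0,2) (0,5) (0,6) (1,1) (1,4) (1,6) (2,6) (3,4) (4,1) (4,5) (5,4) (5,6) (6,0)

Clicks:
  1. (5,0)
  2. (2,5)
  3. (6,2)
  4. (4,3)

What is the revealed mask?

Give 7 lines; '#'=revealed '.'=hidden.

Answer: .......
.......
.....#.
.......
...#...
####...
.###...

Derivation:
Click 1 (5,0) count=2: revealed 1 new [(5,0)] -> total=1
Click 2 (2,5) count=4: revealed 1 new [(2,5)] -> total=2
Click 3 (6,2) count=0: revealed 6 new [(5,1) (5,2) (5,3) (6,1) (6,2) (6,3)] -> total=8
Click 4 (4,3) count=2: revealed 1 new [(4,3)] -> total=9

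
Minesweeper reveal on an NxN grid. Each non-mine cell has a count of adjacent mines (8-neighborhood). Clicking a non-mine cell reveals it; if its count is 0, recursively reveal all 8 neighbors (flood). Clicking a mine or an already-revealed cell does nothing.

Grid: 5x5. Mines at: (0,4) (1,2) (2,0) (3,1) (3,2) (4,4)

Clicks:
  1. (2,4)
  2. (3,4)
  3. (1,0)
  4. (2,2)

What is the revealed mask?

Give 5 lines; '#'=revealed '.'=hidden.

Click 1 (2,4) count=0: revealed 6 new [(1,3) (1,4) (2,3) (2,4) (3,3) (3,4)] -> total=6
Click 2 (3,4) count=1: revealed 0 new [(none)] -> total=6
Click 3 (1,0) count=1: revealed 1 new [(1,0)] -> total=7
Click 4 (2,2) count=3: revealed 1 new [(2,2)] -> total=8

Answer: .....
#..##
..###
...##
.....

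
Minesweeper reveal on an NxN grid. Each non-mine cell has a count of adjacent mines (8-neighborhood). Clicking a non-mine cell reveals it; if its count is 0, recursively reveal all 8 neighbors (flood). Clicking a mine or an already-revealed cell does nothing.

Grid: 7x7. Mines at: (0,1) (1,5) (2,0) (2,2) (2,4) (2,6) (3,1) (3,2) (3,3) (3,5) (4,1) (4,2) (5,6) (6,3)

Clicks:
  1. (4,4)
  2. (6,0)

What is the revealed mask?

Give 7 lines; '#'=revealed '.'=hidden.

Answer: .......
.......
.......
.......
....#..
###....
###....

Derivation:
Click 1 (4,4) count=2: revealed 1 new [(4,4)] -> total=1
Click 2 (6,0) count=0: revealed 6 new [(5,0) (5,1) (5,2) (6,0) (6,1) (6,2)] -> total=7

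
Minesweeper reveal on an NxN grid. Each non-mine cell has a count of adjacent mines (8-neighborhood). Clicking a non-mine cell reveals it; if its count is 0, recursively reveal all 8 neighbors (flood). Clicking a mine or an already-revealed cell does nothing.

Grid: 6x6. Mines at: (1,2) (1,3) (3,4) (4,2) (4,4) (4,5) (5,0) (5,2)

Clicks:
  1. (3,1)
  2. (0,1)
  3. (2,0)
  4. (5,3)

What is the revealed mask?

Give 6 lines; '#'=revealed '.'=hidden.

Click 1 (3,1) count=1: revealed 1 new [(3,1)] -> total=1
Click 2 (0,1) count=1: revealed 1 new [(0,1)] -> total=2
Click 3 (2,0) count=0: revealed 8 new [(0,0) (1,0) (1,1) (2,0) (2,1) (3,0) (4,0) (4,1)] -> total=10
Click 4 (5,3) count=3: revealed 1 new [(5,3)] -> total=11

Answer: ##....
##....
##....
##....
##....
...#..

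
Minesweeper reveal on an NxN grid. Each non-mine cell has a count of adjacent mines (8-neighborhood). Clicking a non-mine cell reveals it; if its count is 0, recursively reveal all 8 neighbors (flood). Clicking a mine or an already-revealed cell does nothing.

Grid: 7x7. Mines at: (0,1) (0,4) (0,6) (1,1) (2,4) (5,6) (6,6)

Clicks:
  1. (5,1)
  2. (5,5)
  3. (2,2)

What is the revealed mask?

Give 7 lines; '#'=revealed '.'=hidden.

Click 1 (5,1) count=0: revealed 28 new [(2,0) (2,1) (2,2) (2,3) (3,0) (3,1) (3,2) (3,3) (3,4) (3,5) (4,0) (4,1) (4,2) (4,3) (4,4) (4,5) (5,0) (5,1) (5,2) (5,3) (5,4) (5,5) (6,0) (6,1) (6,2) (6,3) (6,4) (6,5)] -> total=28
Click 2 (5,5) count=2: revealed 0 new [(none)] -> total=28
Click 3 (2,2) count=1: revealed 0 new [(none)] -> total=28

Answer: .......
.......
####...
######.
######.
######.
######.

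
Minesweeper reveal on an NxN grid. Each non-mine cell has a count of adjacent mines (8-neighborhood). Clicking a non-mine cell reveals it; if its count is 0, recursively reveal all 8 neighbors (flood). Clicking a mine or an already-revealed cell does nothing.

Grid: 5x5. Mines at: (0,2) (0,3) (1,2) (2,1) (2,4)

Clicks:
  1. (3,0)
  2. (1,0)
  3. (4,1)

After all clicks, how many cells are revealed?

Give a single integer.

Click 1 (3,0) count=1: revealed 1 new [(3,0)] -> total=1
Click 2 (1,0) count=1: revealed 1 new [(1,0)] -> total=2
Click 3 (4,1) count=0: revealed 9 new [(3,1) (3,2) (3,3) (3,4) (4,0) (4,1) (4,2) (4,3) (4,4)] -> total=11

Answer: 11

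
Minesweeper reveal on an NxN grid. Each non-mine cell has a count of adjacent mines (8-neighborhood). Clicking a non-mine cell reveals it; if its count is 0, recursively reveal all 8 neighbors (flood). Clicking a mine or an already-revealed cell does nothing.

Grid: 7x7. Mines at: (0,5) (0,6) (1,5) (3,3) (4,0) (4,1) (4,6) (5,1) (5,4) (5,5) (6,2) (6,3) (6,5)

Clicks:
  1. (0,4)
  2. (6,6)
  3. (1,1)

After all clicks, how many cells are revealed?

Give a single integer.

Click 1 (0,4) count=2: revealed 1 new [(0,4)] -> total=1
Click 2 (6,6) count=2: revealed 1 new [(6,6)] -> total=2
Click 3 (1,1) count=0: revealed 17 new [(0,0) (0,1) (0,2) (0,3) (1,0) (1,1) (1,2) (1,3) (1,4) (2,0) (2,1) (2,2) (2,3) (2,4) (3,0) (3,1) (3,2)] -> total=19

Answer: 19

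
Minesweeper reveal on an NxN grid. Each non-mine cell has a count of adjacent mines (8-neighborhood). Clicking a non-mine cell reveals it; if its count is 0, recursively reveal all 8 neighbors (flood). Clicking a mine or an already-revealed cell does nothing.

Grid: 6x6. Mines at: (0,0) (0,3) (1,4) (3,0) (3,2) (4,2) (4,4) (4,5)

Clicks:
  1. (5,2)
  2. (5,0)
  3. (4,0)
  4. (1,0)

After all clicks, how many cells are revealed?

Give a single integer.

Click 1 (5,2) count=1: revealed 1 new [(5,2)] -> total=1
Click 2 (5,0) count=0: revealed 4 new [(4,0) (4,1) (5,0) (5,1)] -> total=5
Click 3 (4,0) count=1: revealed 0 new [(none)] -> total=5
Click 4 (1,0) count=1: revealed 1 new [(1,0)] -> total=6

Answer: 6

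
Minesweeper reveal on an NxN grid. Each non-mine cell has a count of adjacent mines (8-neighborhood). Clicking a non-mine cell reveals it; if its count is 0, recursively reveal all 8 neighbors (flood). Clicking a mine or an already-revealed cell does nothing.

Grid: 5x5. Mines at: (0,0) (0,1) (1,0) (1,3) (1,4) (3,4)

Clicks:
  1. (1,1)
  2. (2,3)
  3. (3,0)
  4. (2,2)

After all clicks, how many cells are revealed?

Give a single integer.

Answer: 13

Derivation:
Click 1 (1,1) count=3: revealed 1 new [(1,1)] -> total=1
Click 2 (2,3) count=3: revealed 1 new [(2,3)] -> total=2
Click 3 (3,0) count=0: revealed 11 new [(2,0) (2,1) (2,2) (3,0) (3,1) (3,2) (3,3) (4,0) (4,1) (4,2) (4,3)] -> total=13
Click 4 (2,2) count=1: revealed 0 new [(none)] -> total=13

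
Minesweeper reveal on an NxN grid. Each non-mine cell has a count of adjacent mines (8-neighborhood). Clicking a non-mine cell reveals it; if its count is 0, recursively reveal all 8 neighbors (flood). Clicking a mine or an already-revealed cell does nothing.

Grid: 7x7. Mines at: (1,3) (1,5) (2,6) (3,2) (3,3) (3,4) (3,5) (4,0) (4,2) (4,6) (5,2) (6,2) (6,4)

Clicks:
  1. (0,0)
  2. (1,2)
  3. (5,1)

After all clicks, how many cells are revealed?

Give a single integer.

Answer: 12

Derivation:
Click 1 (0,0) count=0: revealed 11 new [(0,0) (0,1) (0,2) (1,0) (1,1) (1,2) (2,0) (2,1) (2,2) (3,0) (3,1)] -> total=11
Click 2 (1,2) count=1: revealed 0 new [(none)] -> total=11
Click 3 (5,1) count=4: revealed 1 new [(5,1)] -> total=12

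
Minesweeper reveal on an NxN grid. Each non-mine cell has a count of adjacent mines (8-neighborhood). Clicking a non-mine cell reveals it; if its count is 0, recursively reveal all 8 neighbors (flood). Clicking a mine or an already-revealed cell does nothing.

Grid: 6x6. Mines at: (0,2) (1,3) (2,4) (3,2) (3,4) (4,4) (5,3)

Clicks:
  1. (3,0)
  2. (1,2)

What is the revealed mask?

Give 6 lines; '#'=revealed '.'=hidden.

Click 1 (3,0) count=0: revealed 14 new [(0,0) (0,1) (1,0) (1,1) (2,0) (2,1) (3,0) (3,1) (4,0) (4,1) (4,2) (5,0) (5,1) (5,2)] -> total=14
Click 2 (1,2) count=2: revealed 1 new [(1,2)] -> total=15

Answer: ##....
###...
##....
##....
###...
###...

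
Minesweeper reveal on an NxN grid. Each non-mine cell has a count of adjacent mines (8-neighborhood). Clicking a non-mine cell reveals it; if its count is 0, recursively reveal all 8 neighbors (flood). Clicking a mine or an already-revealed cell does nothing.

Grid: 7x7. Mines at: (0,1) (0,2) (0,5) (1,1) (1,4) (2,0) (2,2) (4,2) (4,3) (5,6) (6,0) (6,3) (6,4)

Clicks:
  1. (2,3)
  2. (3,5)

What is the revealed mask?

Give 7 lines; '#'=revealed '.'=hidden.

Answer: .......
.....##
...####
....###
....###
.......
.......

Derivation:
Click 1 (2,3) count=2: revealed 1 new [(2,3)] -> total=1
Click 2 (3,5) count=0: revealed 11 new [(1,5) (1,6) (2,4) (2,5) (2,6) (3,4) (3,5) (3,6) (4,4) (4,5) (4,6)] -> total=12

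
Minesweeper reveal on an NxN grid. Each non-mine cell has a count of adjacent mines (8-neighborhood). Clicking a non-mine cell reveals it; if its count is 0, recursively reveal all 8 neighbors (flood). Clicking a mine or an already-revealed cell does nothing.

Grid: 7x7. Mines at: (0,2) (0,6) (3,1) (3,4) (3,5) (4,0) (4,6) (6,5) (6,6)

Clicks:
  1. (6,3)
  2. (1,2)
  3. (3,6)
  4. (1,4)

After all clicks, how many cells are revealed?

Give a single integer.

Click 1 (6,3) count=0: revealed 14 new [(4,1) (4,2) (4,3) (4,4) (5,0) (5,1) (5,2) (5,3) (5,4) (6,0) (6,1) (6,2) (6,3) (6,4)] -> total=14
Click 2 (1,2) count=1: revealed 1 new [(1,2)] -> total=15
Click 3 (3,6) count=2: revealed 1 new [(3,6)] -> total=16
Click 4 (1,4) count=0: revealed 9 new [(0,3) (0,4) (0,5) (1,3) (1,4) (1,5) (2,3) (2,4) (2,5)] -> total=25

Answer: 25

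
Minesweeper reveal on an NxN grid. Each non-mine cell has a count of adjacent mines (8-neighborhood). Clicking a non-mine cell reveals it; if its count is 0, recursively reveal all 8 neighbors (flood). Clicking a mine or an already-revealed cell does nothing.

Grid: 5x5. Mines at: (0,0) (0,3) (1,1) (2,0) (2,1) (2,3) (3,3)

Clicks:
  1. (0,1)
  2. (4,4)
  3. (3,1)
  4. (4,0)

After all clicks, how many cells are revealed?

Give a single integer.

Answer: 8

Derivation:
Click 1 (0,1) count=2: revealed 1 new [(0,1)] -> total=1
Click 2 (4,4) count=1: revealed 1 new [(4,4)] -> total=2
Click 3 (3,1) count=2: revealed 1 new [(3,1)] -> total=3
Click 4 (4,0) count=0: revealed 5 new [(3,0) (3,2) (4,0) (4,1) (4,2)] -> total=8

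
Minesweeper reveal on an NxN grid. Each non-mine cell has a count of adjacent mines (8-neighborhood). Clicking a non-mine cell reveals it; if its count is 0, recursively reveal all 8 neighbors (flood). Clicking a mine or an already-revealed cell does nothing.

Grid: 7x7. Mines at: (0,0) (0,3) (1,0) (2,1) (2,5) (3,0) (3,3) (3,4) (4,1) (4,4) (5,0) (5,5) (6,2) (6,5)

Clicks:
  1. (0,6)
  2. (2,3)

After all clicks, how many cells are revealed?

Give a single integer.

Click 1 (0,6) count=0: revealed 6 new [(0,4) (0,5) (0,6) (1,4) (1,5) (1,6)] -> total=6
Click 2 (2,3) count=2: revealed 1 new [(2,3)] -> total=7

Answer: 7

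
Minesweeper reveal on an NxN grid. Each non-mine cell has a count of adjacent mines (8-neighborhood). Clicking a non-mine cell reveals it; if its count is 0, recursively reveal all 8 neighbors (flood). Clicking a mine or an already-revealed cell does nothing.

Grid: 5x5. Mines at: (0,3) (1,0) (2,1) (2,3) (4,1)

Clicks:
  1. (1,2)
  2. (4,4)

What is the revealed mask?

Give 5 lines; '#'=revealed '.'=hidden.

Answer: .....
..#..
.....
..###
..###

Derivation:
Click 1 (1,2) count=3: revealed 1 new [(1,2)] -> total=1
Click 2 (4,4) count=0: revealed 6 new [(3,2) (3,3) (3,4) (4,2) (4,3) (4,4)] -> total=7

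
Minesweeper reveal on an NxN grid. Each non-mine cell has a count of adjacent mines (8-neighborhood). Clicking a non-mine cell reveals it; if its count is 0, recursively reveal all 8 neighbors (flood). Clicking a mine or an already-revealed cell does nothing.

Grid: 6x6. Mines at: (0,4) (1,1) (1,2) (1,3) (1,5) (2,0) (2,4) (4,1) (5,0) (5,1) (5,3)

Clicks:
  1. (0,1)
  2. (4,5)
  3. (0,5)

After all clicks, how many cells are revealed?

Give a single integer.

Click 1 (0,1) count=2: revealed 1 new [(0,1)] -> total=1
Click 2 (4,5) count=0: revealed 6 new [(3,4) (3,5) (4,4) (4,5) (5,4) (5,5)] -> total=7
Click 3 (0,5) count=2: revealed 1 new [(0,5)] -> total=8

Answer: 8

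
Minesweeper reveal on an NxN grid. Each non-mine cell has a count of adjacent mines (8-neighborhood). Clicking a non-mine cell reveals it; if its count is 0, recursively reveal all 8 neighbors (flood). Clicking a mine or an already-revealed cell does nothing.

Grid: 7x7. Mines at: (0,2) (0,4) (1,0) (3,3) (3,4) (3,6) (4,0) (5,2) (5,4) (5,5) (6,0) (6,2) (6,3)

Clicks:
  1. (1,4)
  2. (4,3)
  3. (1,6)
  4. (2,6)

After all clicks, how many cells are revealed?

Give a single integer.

Answer: 8

Derivation:
Click 1 (1,4) count=1: revealed 1 new [(1,4)] -> total=1
Click 2 (4,3) count=4: revealed 1 new [(4,3)] -> total=2
Click 3 (1,6) count=0: revealed 6 new [(0,5) (0,6) (1,5) (1,6) (2,5) (2,6)] -> total=8
Click 4 (2,6) count=1: revealed 0 new [(none)] -> total=8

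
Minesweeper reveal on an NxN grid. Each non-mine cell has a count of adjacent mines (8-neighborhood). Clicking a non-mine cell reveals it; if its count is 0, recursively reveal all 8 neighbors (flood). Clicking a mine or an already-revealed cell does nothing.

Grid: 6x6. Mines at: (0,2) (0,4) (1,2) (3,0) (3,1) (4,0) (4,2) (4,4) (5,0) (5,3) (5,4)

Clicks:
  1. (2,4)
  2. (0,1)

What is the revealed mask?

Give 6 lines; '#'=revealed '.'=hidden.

Click 1 (2,4) count=0: revealed 9 new [(1,3) (1,4) (1,5) (2,3) (2,4) (2,5) (3,3) (3,4) (3,5)] -> total=9
Click 2 (0,1) count=2: revealed 1 new [(0,1)] -> total=10

Answer: .#....
...###
...###
...###
......
......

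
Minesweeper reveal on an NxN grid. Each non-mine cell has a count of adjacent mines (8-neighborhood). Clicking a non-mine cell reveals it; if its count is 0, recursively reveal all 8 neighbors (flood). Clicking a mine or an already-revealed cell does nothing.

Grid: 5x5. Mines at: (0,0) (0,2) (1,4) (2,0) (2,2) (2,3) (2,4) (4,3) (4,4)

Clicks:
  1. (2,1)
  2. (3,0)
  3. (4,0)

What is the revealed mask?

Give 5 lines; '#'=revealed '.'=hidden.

Click 1 (2,1) count=2: revealed 1 new [(2,1)] -> total=1
Click 2 (3,0) count=1: revealed 1 new [(3,0)] -> total=2
Click 3 (4,0) count=0: revealed 5 new [(3,1) (3,2) (4,0) (4,1) (4,2)] -> total=7

Answer: .....
.....
.#...
###..
###..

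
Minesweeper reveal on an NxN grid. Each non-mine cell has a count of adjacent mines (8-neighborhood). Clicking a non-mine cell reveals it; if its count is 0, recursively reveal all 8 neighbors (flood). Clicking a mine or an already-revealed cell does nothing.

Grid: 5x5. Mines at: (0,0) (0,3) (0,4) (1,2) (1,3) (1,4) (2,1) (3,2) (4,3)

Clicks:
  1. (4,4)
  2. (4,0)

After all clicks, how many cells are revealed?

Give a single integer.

Answer: 5

Derivation:
Click 1 (4,4) count=1: revealed 1 new [(4,4)] -> total=1
Click 2 (4,0) count=0: revealed 4 new [(3,0) (3,1) (4,0) (4,1)] -> total=5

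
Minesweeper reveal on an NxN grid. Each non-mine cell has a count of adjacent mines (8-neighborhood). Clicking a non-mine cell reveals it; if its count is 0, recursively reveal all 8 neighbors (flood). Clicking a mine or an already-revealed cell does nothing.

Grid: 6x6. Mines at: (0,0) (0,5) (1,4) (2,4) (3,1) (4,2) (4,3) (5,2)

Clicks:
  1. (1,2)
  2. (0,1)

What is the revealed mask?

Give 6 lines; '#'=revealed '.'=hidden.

Click 1 (1,2) count=0: revealed 9 new [(0,1) (0,2) (0,3) (1,1) (1,2) (1,3) (2,1) (2,2) (2,3)] -> total=9
Click 2 (0,1) count=1: revealed 0 new [(none)] -> total=9

Answer: .###..
.###..
.###..
......
......
......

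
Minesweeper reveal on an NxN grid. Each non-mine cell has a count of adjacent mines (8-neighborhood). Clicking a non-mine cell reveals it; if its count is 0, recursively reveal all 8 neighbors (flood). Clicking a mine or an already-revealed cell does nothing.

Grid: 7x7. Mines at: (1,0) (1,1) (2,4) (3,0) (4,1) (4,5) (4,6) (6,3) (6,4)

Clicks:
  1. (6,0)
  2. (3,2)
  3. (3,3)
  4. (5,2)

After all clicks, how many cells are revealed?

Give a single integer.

Click 1 (6,0) count=0: revealed 6 new [(5,0) (5,1) (5,2) (6,0) (6,1) (6,2)] -> total=6
Click 2 (3,2) count=1: revealed 1 new [(3,2)] -> total=7
Click 3 (3,3) count=1: revealed 1 new [(3,3)] -> total=8
Click 4 (5,2) count=2: revealed 0 new [(none)] -> total=8

Answer: 8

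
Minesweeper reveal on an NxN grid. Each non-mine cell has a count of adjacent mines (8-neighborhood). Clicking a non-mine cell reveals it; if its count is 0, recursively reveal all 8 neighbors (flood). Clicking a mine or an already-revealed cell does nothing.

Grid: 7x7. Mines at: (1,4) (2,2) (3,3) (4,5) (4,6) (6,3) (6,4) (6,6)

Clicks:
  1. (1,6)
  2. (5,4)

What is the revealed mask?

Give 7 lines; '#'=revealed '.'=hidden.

Click 1 (1,6) count=0: revealed 8 new [(0,5) (0,6) (1,5) (1,6) (2,5) (2,6) (3,5) (3,6)] -> total=8
Click 2 (5,4) count=3: revealed 1 new [(5,4)] -> total=9

Answer: .....##
.....##
.....##
.....##
.......
....#..
.......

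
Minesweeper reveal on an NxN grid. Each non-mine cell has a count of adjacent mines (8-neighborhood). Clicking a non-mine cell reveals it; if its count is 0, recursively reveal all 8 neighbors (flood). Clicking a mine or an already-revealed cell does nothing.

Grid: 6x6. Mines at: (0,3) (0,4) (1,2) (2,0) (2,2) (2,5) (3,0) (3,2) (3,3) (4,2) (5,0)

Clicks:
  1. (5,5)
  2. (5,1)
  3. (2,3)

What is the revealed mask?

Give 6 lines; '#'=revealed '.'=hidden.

Click 1 (5,5) count=0: revealed 8 new [(3,4) (3,5) (4,3) (4,4) (4,5) (5,3) (5,4) (5,5)] -> total=8
Click 2 (5,1) count=2: revealed 1 new [(5,1)] -> total=9
Click 3 (2,3) count=4: revealed 1 new [(2,3)] -> total=10

Answer: ......
......
...#..
....##
...###
.#.###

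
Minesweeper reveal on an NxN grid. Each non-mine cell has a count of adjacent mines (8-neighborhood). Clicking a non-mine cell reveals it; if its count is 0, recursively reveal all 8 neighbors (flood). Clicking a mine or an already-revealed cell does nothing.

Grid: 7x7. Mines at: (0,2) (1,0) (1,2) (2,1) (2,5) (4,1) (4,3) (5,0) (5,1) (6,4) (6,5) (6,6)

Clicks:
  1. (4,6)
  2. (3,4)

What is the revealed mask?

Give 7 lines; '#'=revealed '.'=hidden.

Answer: .......
.......
.......
....###
....###
....###
.......

Derivation:
Click 1 (4,6) count=0: revealed 9 new [(3,4) (3,5) (3,6) (4,4) (4,5) (4,6) (5,4) (5,5) (5,6)] -> total=9
Click 2 (3,4) count=2: revealed 0 new [(none)] -> total=9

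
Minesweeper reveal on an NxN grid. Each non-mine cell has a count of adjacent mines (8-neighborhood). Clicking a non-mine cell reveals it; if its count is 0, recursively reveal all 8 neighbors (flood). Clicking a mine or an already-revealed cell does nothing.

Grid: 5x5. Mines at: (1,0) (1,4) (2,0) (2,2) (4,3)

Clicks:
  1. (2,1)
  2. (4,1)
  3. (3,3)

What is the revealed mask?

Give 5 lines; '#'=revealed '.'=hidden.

Click 1 (2,1) count=3: revealed 1 new [(2,1)] -> total=1
Click 2 (4,1) count=0: revealed 6 new [(3,0) (3,1) (3,2) (4,0) (4,1) (4,2)] -> total=7
Click 3 (3,3) count=2: revealed 1 new [(3,3)] -> total=8

Answer: .....
.....
.#...
####.
###..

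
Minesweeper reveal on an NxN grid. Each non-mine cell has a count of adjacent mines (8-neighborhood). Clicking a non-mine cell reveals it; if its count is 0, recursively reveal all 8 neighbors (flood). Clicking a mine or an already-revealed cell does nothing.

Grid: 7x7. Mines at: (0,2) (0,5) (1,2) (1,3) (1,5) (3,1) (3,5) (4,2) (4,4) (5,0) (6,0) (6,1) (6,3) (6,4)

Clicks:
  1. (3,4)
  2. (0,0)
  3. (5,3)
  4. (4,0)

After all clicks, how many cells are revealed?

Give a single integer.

Click 1 (3,4) count=2: revealed 1 new [(3,4)] -> total=1
Click 2 (0,0) count=0: revealed 6 new [(0,0) (0,1) (1,0) (1,1) (2,0) (2,1)] -> total=7
Click 3 (5,3) count=4: revealed 1 new [(5,3)] -> total=8
Click 4 (4,0) count=2: revealed 1 new [(4,0)] -> total=9

Answer: 9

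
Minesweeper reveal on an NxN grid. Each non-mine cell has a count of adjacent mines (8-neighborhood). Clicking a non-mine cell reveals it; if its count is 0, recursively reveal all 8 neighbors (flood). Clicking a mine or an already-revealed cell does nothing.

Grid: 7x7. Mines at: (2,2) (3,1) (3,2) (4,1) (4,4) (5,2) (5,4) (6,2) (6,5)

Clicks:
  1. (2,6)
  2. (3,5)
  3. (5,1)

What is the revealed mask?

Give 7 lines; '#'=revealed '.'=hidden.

Answer: #######
#######
##.####
...####
.....##
.#...##
.......

Derivation:
Click 1 (2,6) count=0: revealed 28 new [(0,0) (0,1) (0,2) (0,3) (0,4) (0,5) (0,6) (1,0) (1,1) (1,2) (1,3) (1,4) (1,5) (1,6) (2,0) (2,1) (2,3) (2,4) (2,5) (2,6) (3,3) (3,4) (3,5) (3,6) (4,5) (4,6) (5,5) (5,6)] -> total=28
Click 2 (3,5) count=1: revealed 0 new [(none)] -> total=28
Click 3 (5,1) count=3: revealed 1 new [(5,1)] -> total=29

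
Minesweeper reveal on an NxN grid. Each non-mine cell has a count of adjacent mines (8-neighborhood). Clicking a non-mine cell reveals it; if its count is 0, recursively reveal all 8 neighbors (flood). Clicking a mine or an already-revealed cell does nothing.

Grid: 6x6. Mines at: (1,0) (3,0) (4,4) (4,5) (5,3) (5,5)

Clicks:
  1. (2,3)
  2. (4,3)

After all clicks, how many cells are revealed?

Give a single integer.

Answer: 23

Derivation:
Click 1 (2,3) count=0: revealed 23 new [(0,1) (0,2) (0,3) (0,4) (0,5) (1,1) (1,2) (1,3) (1,4) (1,5) (2,1) (2,2) (2,3) (2,4) (2,5) (3,1) (3,2) (3,3) (3,4) (3,5) (4,1) (4,2) (4,3)] -> total=23
Click 2 (4,3) count=2: revealed 0 new [(none)] -> total=23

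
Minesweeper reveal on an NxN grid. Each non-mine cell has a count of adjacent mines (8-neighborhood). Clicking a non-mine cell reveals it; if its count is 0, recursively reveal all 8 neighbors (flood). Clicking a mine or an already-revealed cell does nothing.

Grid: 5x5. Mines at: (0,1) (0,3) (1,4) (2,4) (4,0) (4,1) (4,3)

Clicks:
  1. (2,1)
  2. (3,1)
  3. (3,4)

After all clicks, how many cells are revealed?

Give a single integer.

Answer: 13

Derivation:
Click 1 (2,1) count=0: revealed 12 new [(1,0) (1,1) (1,2) (1,3) (2,0) (2,1) (2,2) (2,3) (3,0) (3,1) (3,2) (3,3)] -> total=12
Click 2 (3,1) count=2: revealed 0 new [(none)] -> total=12
Click 3 (3,4) count=2: revealed 1 new [(3,4)] -> total=13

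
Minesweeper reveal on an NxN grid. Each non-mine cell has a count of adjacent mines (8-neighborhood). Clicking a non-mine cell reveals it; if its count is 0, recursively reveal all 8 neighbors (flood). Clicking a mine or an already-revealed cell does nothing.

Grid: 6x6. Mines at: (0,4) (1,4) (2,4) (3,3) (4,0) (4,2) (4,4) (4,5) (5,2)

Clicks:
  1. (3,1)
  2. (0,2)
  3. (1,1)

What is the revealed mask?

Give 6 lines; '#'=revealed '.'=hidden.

Click 1 (3,1) count=2: revealed 1 new [(3,1)] -> total=1
Click 2 (0,2) count=0: revealed 14 new [(0,0) (0,1) (0,2) (0,3) (1,0) (1,1) (1,2) (1,3) (2,0) (2,1) (2,2) (2,3) (3,0) (3,2)] -> total=15
Click 3 (1,1) count=0: revealed 0 new [(none)] -> total=15

Answer: ####..
####..
####..
###...
......
......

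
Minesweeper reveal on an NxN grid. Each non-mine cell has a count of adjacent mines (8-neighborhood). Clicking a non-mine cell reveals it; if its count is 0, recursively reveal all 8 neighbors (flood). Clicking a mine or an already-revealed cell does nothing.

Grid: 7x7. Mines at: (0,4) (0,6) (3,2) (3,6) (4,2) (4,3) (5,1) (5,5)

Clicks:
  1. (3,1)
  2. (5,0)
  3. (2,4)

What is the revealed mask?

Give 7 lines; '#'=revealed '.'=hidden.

Click 1 (3,1) count=2: revealed 1 new [(3,1)] -> total=1
Click 2 (5,0) count=1: revealed 1 new [(5,0)] -> total=2
Click 3 (2,4) count=0: revealed 9 new [(1,3) (1,4) (1,5) (2,3) (2,4) (2,5) (3,3) (3,4) (3,5)] -> total=11

Answer: .......
...###.
...###.
.#.###.
.......
#......
.......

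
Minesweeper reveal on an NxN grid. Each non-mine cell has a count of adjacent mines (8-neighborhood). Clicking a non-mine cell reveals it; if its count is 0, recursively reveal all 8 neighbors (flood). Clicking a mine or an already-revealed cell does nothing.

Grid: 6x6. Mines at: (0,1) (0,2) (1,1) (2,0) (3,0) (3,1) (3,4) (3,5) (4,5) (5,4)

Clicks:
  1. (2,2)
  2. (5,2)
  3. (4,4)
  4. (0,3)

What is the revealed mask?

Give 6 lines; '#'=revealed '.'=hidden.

Click 1 (2,2) count=2: revealed 1 new [(2,2)] -> total=1
Click 2 (5,2) count=0: revealed 8 new [(4,0) (4,1) (4,2) (4,3) (5,0) (5,1) (5,2) (5,3)] -> total=9
Click 3 (4,4) count=4: revealed 1 new [(4,4)] -> total=10
Click 4 (0,3) count=1: revealed 1 new [(0,3)] -> total=11

Answer: ...#..
......
..#...
......
#####.
####..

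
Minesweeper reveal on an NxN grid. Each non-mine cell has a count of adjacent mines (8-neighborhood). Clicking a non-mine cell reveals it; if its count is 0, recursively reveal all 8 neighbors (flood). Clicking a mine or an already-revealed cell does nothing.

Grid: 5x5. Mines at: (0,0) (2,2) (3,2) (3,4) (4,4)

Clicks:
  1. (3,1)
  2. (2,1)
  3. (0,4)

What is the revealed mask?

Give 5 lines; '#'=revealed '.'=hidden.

Answer: .####
.####
.#.##
.#...
.....

Derivation:
Click 1 (3,1) count=2: revealed 1 new [(3,1)] -> total=1
Click 2 (2,1) count=2: revealed 1 new [(2,1)] -> total=2
Click 3 (0,4) count=0: revealed 10 new [(0,1) (0,2) (0,3) (0,4) (1,1) (1,2) (1,3) (1,4) (2,3) (2,4)] -> total=12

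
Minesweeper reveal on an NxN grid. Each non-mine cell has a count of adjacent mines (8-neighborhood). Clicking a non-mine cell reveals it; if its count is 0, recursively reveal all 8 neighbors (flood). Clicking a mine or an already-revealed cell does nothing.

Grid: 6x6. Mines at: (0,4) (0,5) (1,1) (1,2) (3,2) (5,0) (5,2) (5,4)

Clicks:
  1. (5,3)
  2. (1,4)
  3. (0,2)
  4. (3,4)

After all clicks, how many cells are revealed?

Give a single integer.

Answer: 14

Derivation:
Click 1 (5,3) count=2: revealed 1 new [(5,3)] -> total=1
Click 2 (1,4) count=2: revealed 1 new [(1,4)] -> total=2
Click 3 (0,2) count=2: revealed 1 new [(0,2)] -> total=3
Click 4 (3,4) count=0: revealed 11 new [(1,3) (1,5) (2,3) (2,4) (2,5) (3,3) (3,4) (3,5) (4,3) (4,4) (4,5)] -> total=14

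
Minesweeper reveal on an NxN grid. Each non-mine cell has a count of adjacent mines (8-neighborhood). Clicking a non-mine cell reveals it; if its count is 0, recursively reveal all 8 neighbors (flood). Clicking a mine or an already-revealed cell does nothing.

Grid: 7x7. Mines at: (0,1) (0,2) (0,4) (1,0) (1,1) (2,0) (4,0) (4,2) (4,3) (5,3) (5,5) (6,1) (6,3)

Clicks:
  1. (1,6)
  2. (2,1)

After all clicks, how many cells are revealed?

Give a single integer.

Answer: 21

Derivation:
Click 1 (1,6) count=0: revealed 20 new [(0,5) (0,6) (1,2) (1,3) (1,4) (1,5) (1,6) (2,2) (2,3) (2,4) (2,5) (2,6) (3,2) (3,3) (3,4) (3,5) (3,6) (4,4) (4,5) (4,6)] -> total=20
Click 2 (2,1) count=3: revealed 1 new [(2,1)] -> total=21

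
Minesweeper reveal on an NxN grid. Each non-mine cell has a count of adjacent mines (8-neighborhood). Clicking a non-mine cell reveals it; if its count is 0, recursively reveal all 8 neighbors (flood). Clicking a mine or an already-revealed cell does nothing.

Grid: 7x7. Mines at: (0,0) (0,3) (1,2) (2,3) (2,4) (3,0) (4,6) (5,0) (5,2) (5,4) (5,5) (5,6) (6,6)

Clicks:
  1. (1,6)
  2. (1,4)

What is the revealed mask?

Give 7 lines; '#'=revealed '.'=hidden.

Answer: ....###
....###
.....##
.....##
.......
.......
.......

Derivation:
Click 1 (1,6) count=0: revealed 10 new [(0,4) (0,5) (0,6) (1,4) (1,5) (1,6) (2,5) (2,6) (3,5) (3,6)] -> total=10
Click 2 (1,4) count=3: revealed 0 new [(none)] -> total=10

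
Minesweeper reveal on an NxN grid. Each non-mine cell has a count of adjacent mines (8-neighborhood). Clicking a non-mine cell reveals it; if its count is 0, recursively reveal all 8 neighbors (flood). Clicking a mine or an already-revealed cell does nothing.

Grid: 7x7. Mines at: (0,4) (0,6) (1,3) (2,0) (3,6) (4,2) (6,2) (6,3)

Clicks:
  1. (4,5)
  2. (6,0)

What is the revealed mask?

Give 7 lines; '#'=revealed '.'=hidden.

Answer: .......
.......
.......
##.....
##...#.
##.....
##.....

Derivation:
Click 1 (4,5) count=1: revealed 1 new [(4,5)] -> total=1
Click 2 (6,0) count=0: revealed 8 new [(3,0) (3,1) (4,0) (4,1) (5,0) (5,1) (6,0) (6,1)] -> total=9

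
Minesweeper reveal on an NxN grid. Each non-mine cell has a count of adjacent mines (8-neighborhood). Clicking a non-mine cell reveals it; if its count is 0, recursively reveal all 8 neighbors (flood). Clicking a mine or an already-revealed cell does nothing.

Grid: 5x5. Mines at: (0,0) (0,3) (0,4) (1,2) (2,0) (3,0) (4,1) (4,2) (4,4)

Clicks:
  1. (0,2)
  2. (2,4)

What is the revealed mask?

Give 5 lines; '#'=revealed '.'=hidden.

Click 1 (0,2) count=2: revealed 1 new [(0,2)] -> total=1
Click 2 (2,4) count=0: revealed 6 new [(1,3) (1,4) (2,3) (2,4) (3,3) (3,4)] -> total=7

Answer: ..#..
...##
...##
...##
.....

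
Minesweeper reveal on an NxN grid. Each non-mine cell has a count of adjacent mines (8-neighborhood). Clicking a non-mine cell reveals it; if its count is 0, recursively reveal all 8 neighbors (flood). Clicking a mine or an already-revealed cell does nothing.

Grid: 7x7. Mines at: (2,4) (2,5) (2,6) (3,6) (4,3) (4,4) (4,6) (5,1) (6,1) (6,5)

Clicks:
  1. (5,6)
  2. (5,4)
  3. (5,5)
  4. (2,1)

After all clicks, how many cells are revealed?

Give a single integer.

Click 1 (5,6) count=2: revealed 1 new [(5,6)] -> total=1
Click 2 (5,4) count=3: revealed 1 new [(5,4)] -> total=2
Click 3 (5,5) count=3: revealed 1 new [(5,5)] -> total=3
Click 4 (2,1) count=0: revealed 25 new [(0,0) (0,1) (0,2) (0,3) (0,4) (0,5) (0,6) (1,0) (1,1) (1,2) (1,3) (1,4) (1,5) (1,6) (2,0) (2,1) (2,2) (2,3) (3,0) (3,1) (3,2) (3,3) (4,0) (4,1) (4,2)] -> total=28

Answer: 28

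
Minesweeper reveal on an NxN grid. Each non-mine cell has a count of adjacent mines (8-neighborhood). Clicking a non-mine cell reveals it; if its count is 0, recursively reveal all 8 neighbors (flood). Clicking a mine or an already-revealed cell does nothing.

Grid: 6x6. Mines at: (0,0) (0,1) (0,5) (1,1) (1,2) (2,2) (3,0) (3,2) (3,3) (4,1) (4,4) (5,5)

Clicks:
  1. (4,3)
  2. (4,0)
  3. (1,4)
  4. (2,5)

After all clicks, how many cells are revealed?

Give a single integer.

Answer: 8

Derivation:
Click 1 (4,3) count=3: revealed 1 new [(4,3)] -> total=1
Click 2 (4,0) count=2: revealed 1 new [(4,0)] -> total=2
Click 3 (1,4) count=1: revealed 1 new [(1,4)] -> total=3
Click 4 (2,5) count=0: revealed 5 new [(1,5) (2,4) (2,5) (3,4) (3,5)] -> total=8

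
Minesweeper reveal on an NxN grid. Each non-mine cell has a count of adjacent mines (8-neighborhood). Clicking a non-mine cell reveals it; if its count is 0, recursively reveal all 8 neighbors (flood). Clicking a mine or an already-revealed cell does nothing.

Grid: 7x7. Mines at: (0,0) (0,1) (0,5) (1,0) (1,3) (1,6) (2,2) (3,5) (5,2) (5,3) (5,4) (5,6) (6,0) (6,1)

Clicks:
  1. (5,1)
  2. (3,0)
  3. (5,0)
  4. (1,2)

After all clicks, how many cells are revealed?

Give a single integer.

Answer: 9

Derivation:
Click 1 (5,1) count=3: revealed 1 new [(5,1)] -> total=1
Click 2 (3,0) count=0: revealed 7 new [(2,0) (2,1) (3,0) (3,1) (4,0) (4,1) (5,0)] -> total=8
Click 3 (5,0) count=2: revealed 0 new [(none)] -> total=8
Click 4 (1,2) count=3: revealed 1 new [(1,2)] -> total=9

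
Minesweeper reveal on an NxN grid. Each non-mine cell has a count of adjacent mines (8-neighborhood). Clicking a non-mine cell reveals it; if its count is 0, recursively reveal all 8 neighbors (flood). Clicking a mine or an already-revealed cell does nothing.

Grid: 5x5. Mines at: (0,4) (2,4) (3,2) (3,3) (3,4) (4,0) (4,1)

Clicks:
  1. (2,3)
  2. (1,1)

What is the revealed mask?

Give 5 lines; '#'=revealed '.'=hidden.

Answer: ####.
####.
####.
##...
.....

Derivation:
Click 1 (2,3) count=4: revealed 1 new [(2,3)] -> total=1
Click 2 (1,1) count=0: revealed 13 new [(0,0) (0,1) (0,2) (0,3) (1,0) (1,1) (1,2) (1,3) (2,0) (2,1) (2,2) (3,0) (3,1)] -> total=14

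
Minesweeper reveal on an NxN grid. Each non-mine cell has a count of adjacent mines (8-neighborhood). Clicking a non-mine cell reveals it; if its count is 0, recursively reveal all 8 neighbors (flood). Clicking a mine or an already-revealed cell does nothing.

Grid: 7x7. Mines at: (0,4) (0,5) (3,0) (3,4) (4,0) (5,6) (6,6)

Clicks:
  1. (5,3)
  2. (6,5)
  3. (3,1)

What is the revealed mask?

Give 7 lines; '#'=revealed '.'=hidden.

Click 1 (5,3) count=0: revealed 32 new [(0,0) (0,1) (0,2) (0,3) (1,0) (1,1) (1,2) (1,3) (2,0) (2,1) (2,2) (2,3) (3,1) (3,2) (3,3) (4,1) (4,2) (4,3) (4,4) (4,5) (5,0) (5,1) (5,2) (5,3) (5,4) (5,5) (6,0) (6,1) (6,2) (6,3) (6,4) (6,5)] -> total=32
Click 2 (6,5) count=2: revealed 0 new [(none)] -> total=32
Click 3 (3,1) count=2: revealed 0 new [(none)] -> total=32

Answer: ####...
####...
####...
.###...
.#####.
######.
######.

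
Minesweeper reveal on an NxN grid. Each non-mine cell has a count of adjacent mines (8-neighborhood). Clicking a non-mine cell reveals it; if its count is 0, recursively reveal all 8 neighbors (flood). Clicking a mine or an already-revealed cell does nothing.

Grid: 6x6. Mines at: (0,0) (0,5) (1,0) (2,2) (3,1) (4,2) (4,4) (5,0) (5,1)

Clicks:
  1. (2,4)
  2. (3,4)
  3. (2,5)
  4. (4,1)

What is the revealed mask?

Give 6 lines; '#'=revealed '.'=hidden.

Answer: ......
...###
...###
...###
.#....
......

Derivation:
Click 1 (2,4) count=0: revealed 9 new [(1,3) (1,4) (1,5) (2,3) (2,4) (2,5) (3,3) (3,4) (3,5)] -> total=9
Click 2 (3,4) count=1: revealed 0 new [(none)] -> total=9
Click 3 (2,5) count=0: revealed 0 new [(none)] -> total=9
Click 4 (4,1) count=4: revealed 1 new [(4,1)] -> total=10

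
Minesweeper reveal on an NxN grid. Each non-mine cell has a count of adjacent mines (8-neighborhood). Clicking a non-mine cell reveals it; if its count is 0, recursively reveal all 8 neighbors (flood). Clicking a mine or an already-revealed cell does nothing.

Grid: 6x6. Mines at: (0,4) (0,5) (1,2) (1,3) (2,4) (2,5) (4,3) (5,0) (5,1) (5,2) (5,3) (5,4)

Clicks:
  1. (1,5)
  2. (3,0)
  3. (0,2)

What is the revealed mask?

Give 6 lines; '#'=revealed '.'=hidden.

Answer: ###...
##...#
###...
###...
###...
......

Derivation:
Click 1 (1,5) count=4: revealed 1 new [(1,5)] -> total=1
Click 2 (3,0) count=0: revealed 13 new [(0,0) (0,1) (1,0) (1,1) (2,0) (2,1) (2,2) (3,0) (3,1) (3,2) (4,0) (4,1) (4,2)] -> total=14
Click 3 (0,2) count=2: revealed 1 new [(0,2)] -> total=15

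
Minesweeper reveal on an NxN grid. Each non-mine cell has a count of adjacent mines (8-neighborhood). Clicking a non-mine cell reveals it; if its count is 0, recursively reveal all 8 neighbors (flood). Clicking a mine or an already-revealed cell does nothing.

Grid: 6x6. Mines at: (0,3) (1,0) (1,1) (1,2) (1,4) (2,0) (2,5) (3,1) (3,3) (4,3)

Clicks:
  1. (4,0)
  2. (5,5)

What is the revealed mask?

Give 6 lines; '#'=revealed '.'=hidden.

Click 1 (4,0) count=1: revealed 1 new [(4,0)] -> total=1
Click 2 (5,5) count=0: revealed 6 new [(3,4) (3,5) (4,4) (4,5) (5,4) (5,5)] -> total=7

Answer: ......
......
......
....##
#...##
....##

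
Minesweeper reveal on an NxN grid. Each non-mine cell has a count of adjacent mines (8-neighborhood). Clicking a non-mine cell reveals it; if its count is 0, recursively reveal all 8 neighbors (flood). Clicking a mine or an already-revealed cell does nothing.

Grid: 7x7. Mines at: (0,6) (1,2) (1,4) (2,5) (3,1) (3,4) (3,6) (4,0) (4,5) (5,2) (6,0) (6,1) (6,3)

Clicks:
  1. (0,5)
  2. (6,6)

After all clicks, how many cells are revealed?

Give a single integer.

Click 1 (0,5) count=2: revealed 1 new [(0,5)] -> total=1
Click 2 (6,6) count=0: revealed 6 new [(5,4) (5,5) (5,6) (6,4) (6,5) (6,6)] -> total=7

Answer: 7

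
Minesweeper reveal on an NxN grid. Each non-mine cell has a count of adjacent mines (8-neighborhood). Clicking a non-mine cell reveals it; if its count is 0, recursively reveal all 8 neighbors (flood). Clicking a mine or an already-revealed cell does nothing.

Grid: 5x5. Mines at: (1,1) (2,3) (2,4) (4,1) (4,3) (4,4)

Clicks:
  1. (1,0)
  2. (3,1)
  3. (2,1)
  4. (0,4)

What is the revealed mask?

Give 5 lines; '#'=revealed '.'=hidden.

Answer: ..###
#.###
.#...
.#...
.....

Derivation:
Click 1 (1,0) count=1: revealed 1 new [(1,0)] -> total=1
Click 2 (3,1) count=1: revealed 1 new [(3,1)] -> total=2
Click 3 (2,1) count=1: revealed 1 new [(2,1)] -> total=3
Click 4 (0,4) count=0: revealed 6 new [(0,2) (0,3) (0,4) (1,2) (1,3) (1,4)] -> total=9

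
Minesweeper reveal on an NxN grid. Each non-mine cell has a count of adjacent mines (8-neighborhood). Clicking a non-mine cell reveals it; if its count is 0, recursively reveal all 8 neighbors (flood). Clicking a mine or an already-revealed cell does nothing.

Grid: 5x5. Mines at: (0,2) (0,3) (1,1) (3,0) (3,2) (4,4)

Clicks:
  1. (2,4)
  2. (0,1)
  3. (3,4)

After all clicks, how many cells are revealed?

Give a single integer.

Click 1 (2,4) count=0: revealed 6 new [(1,3) (1,4) (2,3) (2,4) (3,3) (3,4)] -> total=6
Click 2 (0,1) count=2: revealed 1 new [(0,1)] -> total=7
Click 3 (3,4) count=1: revealed 0 new [(none)] -> total=7

Answer: 7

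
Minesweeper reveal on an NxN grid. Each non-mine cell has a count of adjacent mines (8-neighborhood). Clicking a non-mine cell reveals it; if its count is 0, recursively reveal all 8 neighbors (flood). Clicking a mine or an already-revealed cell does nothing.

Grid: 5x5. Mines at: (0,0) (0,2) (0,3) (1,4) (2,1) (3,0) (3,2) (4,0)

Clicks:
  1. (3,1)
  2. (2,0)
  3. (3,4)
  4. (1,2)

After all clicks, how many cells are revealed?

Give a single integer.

Answer: 9

Derivation:
Click 1 (3,1) count=4: revealed 1 new [(3,1)] -> total=1
Click 2 (2,0) count=2: revealed 1 new [(2,0)] -> total=2
Click 3 (3,4) count=0: revealed 6 new [(2,3) (2,4) (3,3) (3,4) (4,3) (4,4)] -> total=8
Click 4 (1,2) count=3: revealed 1 new [(1,2)] -> total=9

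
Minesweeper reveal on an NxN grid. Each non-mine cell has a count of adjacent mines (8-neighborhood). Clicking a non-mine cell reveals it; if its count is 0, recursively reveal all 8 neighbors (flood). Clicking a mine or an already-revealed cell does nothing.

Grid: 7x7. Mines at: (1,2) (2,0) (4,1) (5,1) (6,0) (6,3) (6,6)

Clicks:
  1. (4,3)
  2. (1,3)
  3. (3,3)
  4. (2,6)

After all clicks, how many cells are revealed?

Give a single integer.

Click 1 (4,3) count=0: revealed 28 new [(0,3) (0,4) (0,5) (0,6) (1,3) (1,4) (1,5) (1,6) (2,2) (2,3) (2,4) (2,5) (2,6) (3,2) (3,3) (3,4) (3,5) (3,6) (4,2) (4,3) (4,4) (4,5) (4,6) (5,2) (5,3) (5,4) (5,5) (5,6)] -> total=28
Click 2 (1,3) count=1: revealed 0 new [(none)] -> total=28
Click 3 (3,3) count=0: revealed 0 new [(none)] -> total=28
Click 4 (2,6) count=0: revealed 0 new [(none)] -> total=28

Answer: 28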